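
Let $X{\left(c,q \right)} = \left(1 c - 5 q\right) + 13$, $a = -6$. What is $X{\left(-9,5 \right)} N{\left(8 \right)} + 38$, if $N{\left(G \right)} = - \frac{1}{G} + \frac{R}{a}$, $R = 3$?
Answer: $\frac{409}{8} \approx 51.125$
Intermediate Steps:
$X{\left(c,q \right)} = 13 + c - 5 q$ ($X{\left(c,q \right)} = \left(c - 5 q\right) + 13 = 13 + c - 5 q$)
$N{\left(G \right)} = - \frac{1}{2} - \frac{1}{G}$ ($N{\left(G \right)} = - \frac{1}{G} + \frac{3}{-6} = - \frac{1}{G} + 3 \left(- \frac{1}{6}\right) = - \frac{1}{G} - \frac{1}{2} = - \frac{1}{2} - \frac{1}{G}$)
$X{\left(-9,5 \right)} N{\left(8 \right)} + 38 = \left(13 - 9 - 25\right) \frac{-2 - 8}{2 \cdot 8} + 38 = \left(13 - 9 - 25\right) \frac{1}{2} \cdot \frac{1}{8} \left(-2 - 8\right) + 38 = - 21 \cdot \frac{1}{2} \cdot \frac{1}{8} \left(-10\right) + 38 = \left(-21\right) \left(- \frac{5}{8}\right) + 38 = \frac{105}{8} + 38 = \frac{409}{8}$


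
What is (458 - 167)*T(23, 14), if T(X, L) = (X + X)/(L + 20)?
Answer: 6693/17 ≈ 393.71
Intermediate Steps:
T(X, L) = 2*X/(20 + L) (T(X, L) = (2*X)/(20 + L) = 2*X/(20 + L))
(458 - 167)*T(23, 14) = (458 - 167)*(2*23/(20 + 14)) = 291*(2*23/34) = 291*(2*23*(1/34)) = 291*(23/17) = 6693/17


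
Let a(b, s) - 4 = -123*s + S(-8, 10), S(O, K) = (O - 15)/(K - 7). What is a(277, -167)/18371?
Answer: 61612/55113 ≈ 1.1179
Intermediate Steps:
S(O, K) = (-15 + O)/(-7 + K)
a(b, s) = -11/3 - 123*s (a(b, s) = 4 + (-123*s + (-15 - 8)/(-7 + 10)) = 4 + (-123*s - 23/3) = 4 + (-23/3 - 123*s) = -11/3 - 123*s)
a(277, -167)/18371 = (-11/3 - 123*(-167))/18371 = (-11/3 + 20541)*(1/18371) = (61612/3)*(1/18371) = 61612/55113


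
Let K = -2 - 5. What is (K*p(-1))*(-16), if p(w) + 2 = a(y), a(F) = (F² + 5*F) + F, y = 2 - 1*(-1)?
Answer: 2800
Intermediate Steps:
y = 3 (y = 2 + 1 = 3)
K = -7
a(F) = F² + 6*F
p(w) = 25 (p(w) = -2 + 3*(6 + 3) = -2 + 3*9 = -2 + 27 = 25)
(K*p(-1))*(-16) = -7*25*(-16) = -175*(-16) = 2800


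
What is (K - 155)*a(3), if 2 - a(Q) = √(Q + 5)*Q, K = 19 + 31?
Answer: -210 + 630*√2 ≈ 680.95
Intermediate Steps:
K = 50
a(Q) = 2 - Q*√(5 + Q) (a(Q) = 2 - √(Q + 5)*Q = 2 - √(5 + Q)*Q = 2 - Q*√(5 + Q))
(K - 155)*a(3) = (50 - 155)*(2 - 1*3*√(5 + 3)) = -105*(2 - 1*3*√8) = -105*(2 - 1*3*2*√2) = -105*(2 - 6*√2) = -210 + 630*√2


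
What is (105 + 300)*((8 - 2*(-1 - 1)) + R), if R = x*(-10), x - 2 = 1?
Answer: -7290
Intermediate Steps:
x = 3 (x = 2 + 1 = 3)
R = -30 (R = 3*(-10) = -30)
(105 + 300)*((8 - 2*(-1 - 1)) + R) = (105 + 300)*((8 - 2*(-1 - 1)) - 30) = 405*((8 - 2*(-2)) - 30) = 405*((8 + 4) - 30) = 405*(12 - 30) = 405*(-18) = -7290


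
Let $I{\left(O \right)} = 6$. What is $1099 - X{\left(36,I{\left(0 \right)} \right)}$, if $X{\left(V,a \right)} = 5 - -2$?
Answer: $1092$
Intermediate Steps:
$X{\left(V,a \right)} = 7$ ($X{\left(V,a \right)} = 5 + 2 = 7$)
$1099 - X{\left(36,I{\left(0 \right)} \right)} = 1099 - 7 = 1092$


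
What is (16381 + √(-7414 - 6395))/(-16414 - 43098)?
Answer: -16381/59512 - I*√13809/59512 ≈ -0.27526 - 0.0019746*I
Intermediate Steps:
(16381 + √(-7414 - 6395))/(-16414 - 43098) = (16381 + √(-13809))/(-59512) = (16381 + I*√13809)*(-1/59512) = -16381/59512 - I*√13809/59512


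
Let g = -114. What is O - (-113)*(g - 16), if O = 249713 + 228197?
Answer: 463220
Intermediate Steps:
O = 477910
O - (-113)*(g - 16) = 477910 - (-113)*(-114 - 16) = 477910 - (-113)*(-130) = 477910 - 1*14690 = 477910 - 14690 = 463220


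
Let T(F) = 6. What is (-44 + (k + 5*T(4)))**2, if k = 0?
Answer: 196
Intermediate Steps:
(-44 + (k + 5*T(4)))**2 = (-44 + (0 + 5*6))**2 = (-44 + (0 + 30))**2 = (-44 + 30)**2 = (-14)**2 = 196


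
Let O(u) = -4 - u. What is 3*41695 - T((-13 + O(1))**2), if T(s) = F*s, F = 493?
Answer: -34647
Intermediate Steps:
T(s) = 493*s
3*41695 - T((-13 + O(1))**2) = 3*41695 - 493*(-13 + (-4 - 1*1))**2 = 125085 - 493*(-13 + (-4 - 1))**2 = 125085 - 493*(-13 - 5)**2 = 125085 - 493*(-18)**2 = 125085 - 493*324 = 125085 - 1*159732 = 125085 - 159732 = -34647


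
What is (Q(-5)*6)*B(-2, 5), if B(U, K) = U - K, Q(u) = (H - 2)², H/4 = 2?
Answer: -1512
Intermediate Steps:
H = 8 (H = 4*2 = 8)
Q(u) = 36 (Q(u) = (8 - 2)² = 6² = 36)
(Q(-5)*6)*B(-2, 5) = (36*6)*(-2 - 1*5) = 216*(-2 - 5) = 216*(-7) = -1512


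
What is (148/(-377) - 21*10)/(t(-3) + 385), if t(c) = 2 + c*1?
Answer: -39659/72384 ≈ -0.54790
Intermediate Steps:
t(c) = 2 + c
(148/(-377) - 21*10)/(t(-3) + 385) = (148/(-377) - 21*10)/((2 - 3) + 385) = (148*(-1/377) - 210)/(-1 + 385) = (-148/377 - 210)/384 = -79318/377*1/384 = -39659/72384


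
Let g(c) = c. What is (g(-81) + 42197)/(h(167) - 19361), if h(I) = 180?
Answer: -42116/19181 ≈ -2.1957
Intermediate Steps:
(g(-81) + 42197)/(h(167) - 19361) = (-81 + 42197)/(180 - 19361) = 42116/(-19181) = 42116*(-1/19181) = -42116/19181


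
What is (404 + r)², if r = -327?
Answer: 5929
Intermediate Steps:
(404 + r)² = (404 - 327)² = 77² = 5929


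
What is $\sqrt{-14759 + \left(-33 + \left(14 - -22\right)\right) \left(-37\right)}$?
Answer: $i \sqrt{14870} \approx 121.94 i$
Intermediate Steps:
$\sqrt{-14759 + \left(-33 + \left(14 - -22\right)\right) \left(-37\right)} = \sqrt{-14759 + \left(-33 + \left(14 + 22\right)\right) \left(-37\right)} = \sqrt{-14759 + \left(-33 + 36\right) \left(-37\right)} = \sqrt{-14759 + 3 \left(-37\right)} = \sqrt{-14759 - 111} = \sqrt{-14870} = i \sqrt{14870}$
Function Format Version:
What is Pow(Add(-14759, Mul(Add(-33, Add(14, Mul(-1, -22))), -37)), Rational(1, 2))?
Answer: Mul(I, Pow(14870, Rational(1, 2))) ≈ Mul(121.94, I)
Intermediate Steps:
Pow(Add(-14759, Mul(Add(-33, Add(14, Mul(-1, -22))), -37)), Rational(1, 2)) = Pow(Add(-14759, Mul(Add(-33, Add(14, 22)), -37)), Rational(1, 2)) = Pow(Add(-14759, Mul(Add(-33, 36), -37)), Rational(1, 2)) = Pow(Add(-14759, Mul(3, -37)), Rational(1, 2)) = Pow(Add(-14759, -111), Rational(1, 2)) = Pow(-14870, Rational(1, 2)) = Mul(I, Pow(14870, Rational(1, 2)))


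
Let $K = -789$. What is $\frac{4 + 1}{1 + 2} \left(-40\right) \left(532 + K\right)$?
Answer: $\frac{51400}{3} \approx 17133.0$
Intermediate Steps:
$\frac{4 + 1}{1 + 2} \left(-40\right) \left(532 + K\right) = \frac{4 + 1}{1 + 2} \left(-40\right) \left(532 - 789\right) = \frac{5}{3} \left(-40\right) \left(-257\right) = \left(- \frac{200}{3}\right) \left(-257\right) = \frac{51400}{3}$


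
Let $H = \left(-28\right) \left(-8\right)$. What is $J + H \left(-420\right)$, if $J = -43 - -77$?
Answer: $-94046$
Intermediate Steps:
$H = 224$
$J = 34$ ($J = -43 + 77 = 34$)
$J + H \left(-420\right) = 34 + 224 \left(-420\right) = 34 - 94080 = -94046$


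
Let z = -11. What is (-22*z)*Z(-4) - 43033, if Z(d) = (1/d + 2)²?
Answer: -338335/8 ≈ -42292.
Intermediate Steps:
Z(d) = (2 + 1/d)² (Z(d) = (1/d + 2)² = (2 + 1/d)²)
(-22*z)*Z(-4) - 43033 = (-22*(-11))*((1 + 2*(-4))²/(-4)²) - 43033 = 242*((1 - 8)²/16) - 43033 = 242*((1/16)*(-7)²) - 43033 = 242*((1/16)*49) - 43033 = 242*(49/16) - 43033 = 5929/8 - 43033 = -338335/8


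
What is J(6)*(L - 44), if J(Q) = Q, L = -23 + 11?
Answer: -336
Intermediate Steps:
L = -12
J(6)*(L - 44) = 6*(-12 - 44) = 6*(-56) = -336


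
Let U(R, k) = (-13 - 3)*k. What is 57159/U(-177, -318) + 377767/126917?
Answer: 3058842433/215251232 ≈ 14.211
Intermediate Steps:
U(R, k) = -16*k
57159/U(-177, -318) + 377767/126917 = 57159/((-16*(-318))) + 377767/126917 = 57159/5088 + 377767*(1/126917) = 57159*(1/5088) + 377767/126917 = 19053/1696 + 377767/126917 = 3058842433/215251232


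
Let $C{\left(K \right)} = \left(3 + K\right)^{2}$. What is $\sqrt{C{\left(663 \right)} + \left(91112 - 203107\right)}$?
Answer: $\sqrt{331561} \approx 575.81$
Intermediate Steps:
$\sqrt{C{\left(663 \right)} + \left(91112 - 203107\right)} = \sqrt{\left(3 + 663\right)^{2} + \left(91112 - 203107\right)} = \sqrt{666^{2} - 111995} = \sqrt{443556 - 111995} = \sqrt{331561}$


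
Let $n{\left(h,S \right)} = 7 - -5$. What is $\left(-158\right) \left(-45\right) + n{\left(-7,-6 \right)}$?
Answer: $7122$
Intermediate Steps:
$n{\left(h,S \right)} = 12$ ($n{\left(h,S \right)} = 7 + 5 = 12$)
$\left(-158\right) \left(-45\right) + n{\left(-7,-6 \right)} = \left(-158\right) \left(-45\right) + 12 = 7110 + 12 = 7122$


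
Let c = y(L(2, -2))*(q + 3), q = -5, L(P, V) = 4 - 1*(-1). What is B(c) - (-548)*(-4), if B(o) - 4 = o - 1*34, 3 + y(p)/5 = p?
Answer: -2242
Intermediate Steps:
L(P, V) = 5 (L(P, V) = 4 + 1 = 5)
y(p) = -15 + 5*p
c = -20 (c = (-15 + 5*5)*(-5 + 3) = (-15 + 25)*(-2) = 10*(-2) = -20)
B(o) = -30 + o (B(o) = 4 + (o - 1*34) = 4 + (o - 34) = 4 + (-34 + o) = -30 + o)
B(c) - (-548)*(-4) = (-30 - 20) - (-548)*(-4) = -50 - 1*2192 = -50 - 2192 = -2242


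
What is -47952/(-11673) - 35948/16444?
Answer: 10247269/5331967 ≈ 1.9219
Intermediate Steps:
-47952/(-11673) - 35948/16444 = -47952*(-1/11673) - 35948*1/16444 = 5328/1297 - 8987/4111 = 10247269/5331967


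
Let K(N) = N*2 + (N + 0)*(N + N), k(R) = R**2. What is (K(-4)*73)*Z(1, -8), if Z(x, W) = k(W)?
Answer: 112128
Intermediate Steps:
Z(x, W) = W**2
K(N) = 2*N + 2*N**2 (K(N) = 2*N + N*(2*N) = 2*N + 2*N**2)
(K(-4)*73)*Z(1, -8) = ((2*(-4)*(1 - 4))*73)*(-8)**2 = ((2*(-4)*(-3))*73)*64 = (24*73)*64 = 1752*64 = 112128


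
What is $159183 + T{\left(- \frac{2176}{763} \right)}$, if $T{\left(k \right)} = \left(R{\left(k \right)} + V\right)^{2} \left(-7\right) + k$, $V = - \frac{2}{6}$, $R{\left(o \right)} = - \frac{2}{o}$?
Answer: $\frac{1293931116244547}{8128770048} \approx 1.5918 \cdot 10^{5}$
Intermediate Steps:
$V = - \frac{1}{3}$ ($V = \left(-2\right) \frac{1}{6} = - \frac{1}{3} \approx -0.33333$)
$T{\left(k \right)} = k - 7 \left(- \frac{1}{3} - \frac{2}{k}\right)^{2}$ ($T{\left(k \right)} = \left(- \frac{2}{k} - \frac{1}{3}\right)^{2} \left(-7\right) + k = \left(- \frac{1}{3} - \frac{2}{k}\right)^{2} \left(-7\right) + k = - 7 \left(- \frac{1}{3} - \frac{2}{k}\right)^{2} + k = k - 7 \left(- \frac{1}{3} - \frac{2}{k}\right)^{2}$)
$159183 + T{\left(- \frac{2176}{763} \right)} = 159183 - \left(\frac{2176}{763} + \frac{7 \left(6 - \frac{2176}{763}\right)^{2}}{9 \cdot \frac{4734976}{582169}}\right) = 159183 - \left(\frac{2176}{763} + \frac{4075183 \left(\frac{2402}{763}\right)^{2}}{42614784}\right) = 159183 - \left(\frac{2176}{763} + \frac{4075183}{42614784} \cdot \frac{5769604}{582169}\right) = 159183 - \frac{30886306237}{8128770048} = \frac{1293931116244547}{8128770048}$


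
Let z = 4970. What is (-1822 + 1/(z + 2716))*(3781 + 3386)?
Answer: -33455295599/2562 ≈ -1.3058e+7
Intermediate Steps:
(-1822 + 1/(z + 2716))*(3781 + 3386) = (-1822 + 1/(4970 + 2716))*(3781 + 3386) = (-1822 + 1/7686)*7167 = -14003891/7686*7167 = -33455295599/2562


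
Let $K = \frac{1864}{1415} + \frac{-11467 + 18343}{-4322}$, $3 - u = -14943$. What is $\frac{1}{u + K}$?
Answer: $\frac{3057815}{45701266324} \approx 6.6909 \cdot 10^{-5}$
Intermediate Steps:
$u = 14946$ ($u = 3 - -14943 = 3 + 14943 = 14946$)
$K = - \frac{836666}{3057815}$ ($K = 1864 \cdot \frac{1}{1415} + 6876 \left(- \frac{1}{4322}\right) = \frac{1864}{1415} - \frac{3438}{2161} = - \frac{836666}{3057815} \approx -0.27362$)
$\frac{1}{u + K} = \frac{1}{14946 - \frac{836666}{3057815}} = \frac{1}{\frac{45701266324}{3057815}} = \frac{3057815}{45701266324}$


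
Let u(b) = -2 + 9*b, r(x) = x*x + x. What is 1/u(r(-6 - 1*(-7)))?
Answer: 1/16 ≈ 0.062500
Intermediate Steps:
r(x) = x + x² (r(x) = x² + x = x + x²)
1/u(r(-6 - 1*(-7))) = 1/(-2 + 9*((-6 - 1*(-7))*(1 + (-6 - 1*(-7))))) = 1/(-2 + 9*((-6 + 7)*(1 + (-6 + 7)))) = 1/(-2 + 9*(1*(1 + 1))) = 1/(-2 + 9*(1*2)) = 1/(-2 + 9*2) = 1/(-2 + 18) = 1/16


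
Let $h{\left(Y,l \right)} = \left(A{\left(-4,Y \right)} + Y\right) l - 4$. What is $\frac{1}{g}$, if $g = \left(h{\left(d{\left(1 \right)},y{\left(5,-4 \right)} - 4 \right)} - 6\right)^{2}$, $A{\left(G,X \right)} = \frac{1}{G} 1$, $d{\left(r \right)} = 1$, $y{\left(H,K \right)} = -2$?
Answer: $\frac{4}{841} \approx 0.0047562$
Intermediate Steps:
$A{\left(G,X \right)} = \frac{1}{G}$
$h{\left(Y,l \right)} = -4 + l \left(- \frac{1}{4} + Y\right)$ ($h{\left(Y,l \right)} = \left(\frac{1}{-4} + Y\right) l - 4 = \left(- \frac{1}{4} + Y\right) l - 4 = l \left(- \frac{1}{4} + Y\right) - 4 = -4 + l \left(- \frac{1}{4} + Y\right)$)
$g = \frac{841}{4}$ ($g = \left(\left(-4 - \frac{-2 - 4}{4} + 1 \left(-2 - 4\right)\right) - 6\right)^{2} = \left(\left(-4 - - \frac{3}{2} + 1 \left(-6\right)\right) - 6\right)^{2} = \left(\left(-4 + \frac{3}{2} - 6\right) - 6\right)^{2} = \left(- \frac{17}{2} - 6\right)^{2} = \left(- \frac{29}{2}\right)^{2} = \frac{841}{4} \approx 210.25$)
$\frac{1}{g} = \frac{1}{\frac{841}{4}} = \frac{4}{841}$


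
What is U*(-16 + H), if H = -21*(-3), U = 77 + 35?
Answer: 5264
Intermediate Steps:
U = 112
H = 63
U*(-16 + H) = 112*(-16 + 63) = 112*47 = 5264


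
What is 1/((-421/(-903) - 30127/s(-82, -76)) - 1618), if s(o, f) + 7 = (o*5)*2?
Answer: -746781/1180738810 ≈ -0.00063247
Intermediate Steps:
s(o, f) = -7 + 10*o (s(o, f) = -7 + (o*5)*2 = -7 + (5*o)*2 = -7 + 10*o)
1/((-421/(-903) - 30127/s(-82, -76)) - 1618) = 1/((-421/(-903) - 30127/(-7 + 10*(-82))) - 1618) = 1/((-421*(-1/903) - 30127/(-7 - 820)) - 1618) = 1/((421/903 - 30127/(-827)) - 1618) = 1/((421/903 - 30127*(-1/827)) - 1618) = 1/((421/903 + 30127/827) - 1618) = 1/(27552848/746781 - 1618) = 1/(-1180738810/746781) = -746781/1180738810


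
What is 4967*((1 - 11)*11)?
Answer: -546370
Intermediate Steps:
4967*((1 - 11)*11) = 4967*(-10*11) = 4967*(-110) = -546370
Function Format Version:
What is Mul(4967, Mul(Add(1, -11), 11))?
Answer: -546370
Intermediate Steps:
Mul(4967, Mul(Add(1, -11), 11)) = Mul(4967, Mul(-10, 11)) = Mul(4967, -110) = -546370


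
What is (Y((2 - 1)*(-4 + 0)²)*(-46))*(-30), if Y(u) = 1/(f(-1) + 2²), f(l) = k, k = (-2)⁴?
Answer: 69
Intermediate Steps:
k = 16
f(l) = 16
Y(u) = 1/20 (Y(u) = 1/(16 + 2²) = 1/(16 + 4) = 1/20)
(Y((2 - 1)*(-4 + 0)²)*(-46))*(-30) = ((1/20)*(-46))*(-30) = -23/10*(-30) = 69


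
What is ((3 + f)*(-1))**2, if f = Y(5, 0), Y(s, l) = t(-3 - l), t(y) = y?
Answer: 0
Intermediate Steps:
Y(s, l) = -3 - l
f = -3 (f = -3 - 1*0 = -3 + 0 = -3)
((3 + f)*(-1))**2 = ((3 - 3)*(-1))**2 = (0*(-1))**2 = 0**2 = 0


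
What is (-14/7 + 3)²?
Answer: 1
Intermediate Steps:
(-14/7 + 3)² = (-14*⅐ + 3)² = (-2 + 3)² = 1² = 1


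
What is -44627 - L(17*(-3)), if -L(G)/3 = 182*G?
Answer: -72473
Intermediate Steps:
L(G) = -546*G
-44627 - L(17*(-3)) = -44627 - (-546)*17*(-3) = -44627 - (-546)*(-51) = -44627 - 1*27846 = -44627 - 27846 = -72473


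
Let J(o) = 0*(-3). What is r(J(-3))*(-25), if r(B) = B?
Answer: 0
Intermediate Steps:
J(o) = 0
r(J(-3))*(-25) = 0*(-25) = 0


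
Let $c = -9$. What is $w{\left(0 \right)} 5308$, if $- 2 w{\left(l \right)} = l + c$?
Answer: $23886$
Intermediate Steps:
$w{\left(l \right)} = \frac{9}{2} - \frac{l}{2}$ ($w{\left(l \right)} = - \frac{l - 9}{2} = - \frac{-9 + l}{2} = \frac{9}{2} - \frac{l}{2}$)
$w{\left(0 \right)} 5308 = \left(\frac{9}{2} - 0\right) 5308 = \left(\frac{9}{2} + 0\right) 5308 = \frac{9}{2} \cdot 5308 = 23886$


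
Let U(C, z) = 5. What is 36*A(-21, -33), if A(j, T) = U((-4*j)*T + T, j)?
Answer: 180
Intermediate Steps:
A(j, T) = 5
36*A(-21, -33) = 36*5 = 180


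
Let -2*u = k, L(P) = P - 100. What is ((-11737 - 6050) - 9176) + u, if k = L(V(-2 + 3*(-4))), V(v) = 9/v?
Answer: -753555/28 ≈ -26913.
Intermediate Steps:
L(P) = -100 + P
k = -1409/14 (k = -100 + 9/(-2 + 3*(-4)) = -100 + 9/(-2 - 12) = -100 + 9/(-14) = -100 + 9*(-1/14) = -100 - 9/14 = -1409/14 ≈ -100.64)
u = 1409/28 (u = -½*(-1409/14) = 1409/28 ≈ 50.321)
((-11737 - 6050) - 9176) + u = ((-11737 - 6050) - 9176) + 1409/28 = (-17787 - 9176) + 1409/28 = -26963 + 1409/28 = -753555/28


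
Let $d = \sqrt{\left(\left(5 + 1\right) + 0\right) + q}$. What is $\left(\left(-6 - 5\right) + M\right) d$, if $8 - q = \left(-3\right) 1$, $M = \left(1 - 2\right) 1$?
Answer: $- 12 \sqrt{17} \approx -49.477$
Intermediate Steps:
$M = -1$ ($M = \left(-1\right) 1 = -1$)
$q = 11$ ($q = 8 - \left(-3\right) 1 = 8 - -3 = 8 + 3 = 11$)
$d = \sqrt{17}$ ($d = \sqrt{\left(\left(5 + 1\right) + 0\right) + 11} = \sqrt{\left(6 + 0\right) + 11} = \sqrt{6 + 11} = \sqrt{17} \approx 4.1231$)
$\left(\left(-6 - 5\right) + M\right) d = \left(\left(-6 - 5\right) - 1\right) \sqrt{17} = \left(-11 - 1\right) \sqrt{17} = - 12 \sqrt{17}$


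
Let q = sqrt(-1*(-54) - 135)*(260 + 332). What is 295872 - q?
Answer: 295872 - 5328*I ≈ 2.9587e+5 - 5328.0*I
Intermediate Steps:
q = 5328*I (q = sqrt(54 - 135)*592 = sqrt(-81)*592 = (9*I)*592 = 5328*I ≈ 5328.0*I)
295872 - q = 295872 - 5328*I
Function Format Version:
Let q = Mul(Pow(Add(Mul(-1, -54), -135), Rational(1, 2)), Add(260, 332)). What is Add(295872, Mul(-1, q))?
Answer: Add(295872, Mul(-5328, I)) ≈ Add(2.9587e+5, Mul(-5328.0, I))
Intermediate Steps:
q = Mul(5328, I) (q = Mul(Pow(Add(54, -135), Rational(1, 2)), 592) = Mul(Pow(-81, Rational(1, 2)), 592) = Mul(Mul(9, I), 592) = Mul(5328, I) ≈ Mul(5328.0, I))
Add(295872, Mul(-1, q)) = Add(295872, Mul(-1, Mul(5328, I))) = Add(295872, Mul(-5328, I))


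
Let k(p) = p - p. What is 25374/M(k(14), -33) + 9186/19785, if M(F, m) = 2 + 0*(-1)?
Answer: 83673827/6595 ≈ 12687.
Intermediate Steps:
k(p) = 0
M(F, m) = 2 (M(F, m) = 2 + 0 = 2)
25374/M(k(14), -33) + 9186/19785 = 25374/2 + 9186/19785 = 25374*(½) + 9186*(1/19785) = 12687 + 3062/6595 = 83673827/6595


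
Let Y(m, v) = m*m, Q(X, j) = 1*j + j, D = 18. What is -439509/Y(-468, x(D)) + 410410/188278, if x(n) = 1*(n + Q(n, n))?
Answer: 1189960723/6872900112 ≈ 0.17314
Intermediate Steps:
Q(X, j) = 2*j (Q(X, j) = j + j = 2*j)
x(n) = 3*n (x(n) = 1*(n + 2*n) = 1*(3*n) = 3*n)
Y(m, v) = m²
-439509/Y(-468, x(D)) + 410410/188278 = -439509/((-468)²) + 410410/188278 = -439509/219024 + 410410*(1/188278) = -439509*1/219024 + 205205/94139 = -146503/73008 + 205205/94139 = 1189960723/6872900112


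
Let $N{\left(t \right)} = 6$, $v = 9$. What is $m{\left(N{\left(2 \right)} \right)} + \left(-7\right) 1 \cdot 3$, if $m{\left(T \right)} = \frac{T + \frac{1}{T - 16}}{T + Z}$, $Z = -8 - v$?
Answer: $- \frac{2369}{110} \approx -21.536$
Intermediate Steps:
$Z = -17$ ($Z = -8 - 9 = -17$)
$m{\left(T \right)} = \frac{T + \frac{1}{-16 + T}}{-17 + T}$ ($m{\left(T \right)} = \frac{T + \frac{1}{T - 16}}{T - 17} = \frac{T + \frac{1}{-16 + T}}{-17 + T}$)
$m{\left(N{\left(2 \right)} \right)} + \left(-7\right) 1 \cdot 3 = \frac{1 + 6^{2} - 96}{272 + 6^{2} - 198} + \left(-7\right) 1 \cdot 3 = \frac{1 + 36 - 96}{272 + 36 - 198} - 21 = \frac{1}{110} \left(-59\right) - 21 = - \frac{59}{110} - 21 = - \frac{2369}{110}$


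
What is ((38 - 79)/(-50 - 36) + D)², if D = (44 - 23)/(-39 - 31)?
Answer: 1444/46225 ≈ 0.031238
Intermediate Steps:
D = -3/10 (D = 21/(-70) = 21*(-1/70) = -3/10 ≈ -0.30000)
((38 - 79)/(-50 - 36) + D)² = ((38 - 79)/(-50 - 36) - 3/10)² = (-41/(-86) - 3/10)² = (-41*(-1/86) - 3/10)² = (41/86 - 3/10)² = (38/215)² = 1444/46225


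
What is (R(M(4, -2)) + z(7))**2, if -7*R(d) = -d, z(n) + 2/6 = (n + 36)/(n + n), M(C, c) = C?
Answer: 19321/1764 ≈ 10.953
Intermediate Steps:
z(n) = -1/3 + (36 + n)/(2*n) (z(n) = -1/3 + (n + 36)/(n + n) = -1/3 + (36 + n)/((2*n)) = -1/3 + (36 + n)*(1/(2*n)) = -1/3 + (36 + n)/(2*n))
R(d) = d/7 (R(d) = -(-1)*d/7 = d/7)
(R(M(4, -2)) + z(7))**2 = ((1/7)*4 + (1/6)*(108 + 7)/7)**2 = (4/7 + (1/6)*(1/7)*115)**2 = (4/7 + 115/42)**2 = (139/42)**2 = 19321/1764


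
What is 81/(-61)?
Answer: -81/61 ≈ -1.3279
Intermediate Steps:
81/(-61) = -1/61*81 = -81/61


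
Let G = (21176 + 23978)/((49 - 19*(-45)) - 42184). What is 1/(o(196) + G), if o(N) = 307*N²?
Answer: 20640/243422193103 ≈ 8.4791e-8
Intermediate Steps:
G = -22577/20640 (G = 45154/((49 + 855) - 42184) = 45154/(904 - 42184) = 45154/(-41280) = 45154*(-1/41280) = -22577/20640 ≈ -1.0938)
1/(o(196) + G) = 1/(307*196² - 22577/20640) = 1/(307*38416 - 22577/20640) = 1/(11793712 - 22577/20640) = 1/(243422193103/20640) = 20640/243422193103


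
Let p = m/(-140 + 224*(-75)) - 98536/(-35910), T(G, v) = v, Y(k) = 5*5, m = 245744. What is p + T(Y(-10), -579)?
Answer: -256692917/434511 ≈ -590.76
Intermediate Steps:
Y(k) = 25
p = -5111048/434511 (p = 245744/(-140 + 224*(-75)) - 98536/(-35910) = 245744/(-140 - 16800) - 98536*(-1/35910) = 245744/(-16940) + 49268/17955 = 245744*(-1/16940) + 49268/17955 = -61436/4235 + 49268/17955 = -5111048/434511 ≈ -11.763)
p + T(Y(-10), -579) = -5111048/434511 - 579 = -256692917/434511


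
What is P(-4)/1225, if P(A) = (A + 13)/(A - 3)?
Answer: -9/8575 ≈ -0.0010496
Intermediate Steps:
P(A) = (13 + A)/(-3 + A)
P(-4)/1225 = ((13 - 4)/(-3 - 4))/1225 = (9/(-7))/1225 = (-⅐*9)/1225 = (1/1225)*(-9/7) = -9/8575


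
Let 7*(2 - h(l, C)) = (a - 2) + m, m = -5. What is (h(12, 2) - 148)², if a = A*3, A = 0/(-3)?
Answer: 21025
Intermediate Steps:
A = 0 (A = 0*(-⅓) = 0)
a = 0 (a = 0*3 = 0)
h(l, C) = 3 (h(l, C) = 2 - ((0 - 2) - 5)/7 = 2 - (-2 - 5)/7 = 2 - ⅐*(-7) = 2 + 1 = 3)
(h(12, 2) - 148)² = (3 - 148)² = (-145)² = 21025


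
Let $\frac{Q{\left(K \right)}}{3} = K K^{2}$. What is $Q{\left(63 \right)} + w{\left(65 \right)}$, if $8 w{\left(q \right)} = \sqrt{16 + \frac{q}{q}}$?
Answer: $750141 + \frac{\sqrt{17}}{8} \approx 7.5014 \cdot 10^{5}$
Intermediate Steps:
$Q{\left(K \right)} = 3 K^{3}$ ($Q{\left(K \right)} = 3 K K^{2} = 3 K^{3}$)
$w{\left(q \right)} = \frac{\sqrt{17}}{8}$ ($w{\left(q \right)} = \frac{\sqrt{16 + \frac{q}{q}}}{8} = \frac{\sqrt{16 + 1}}{8} = \frac{\sqrt{17}}{8}$)
$Q{\left(63 \right)} + w{\left(65 \right)} = 3 \cdot 63^{3} + \frac{\sqrt{17}}{8} = 3 \cdot 250047 + \frac{\sqrt{17}}{8} = 750141 + \frac{\sqrt{17}}{8}$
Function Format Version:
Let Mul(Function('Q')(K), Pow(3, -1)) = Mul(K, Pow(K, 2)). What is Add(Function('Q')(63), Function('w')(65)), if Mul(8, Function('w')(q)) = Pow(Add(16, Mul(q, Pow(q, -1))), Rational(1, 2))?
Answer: Add(750141, Mul(Rational(1, 8), Pow(17, Rational(1, 2)))) ≈ 7.5014e+5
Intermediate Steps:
Function('Q')(K) = Mul(3, Pow(K, 3)) (Function('Q')(K) = Mul(3, Mul(K, Pow(K, 2))) = Mul(3, Pow(K, 3)))
Function('w')(q) = Mul(Rational(1, 8), Pow(17, Rational(1, 2))) (Function('w')(q) = Mul(Rational(1, 8), Pow(Add(16, Mul(q, Pow(q, -1))), Rational(1, 2))) = Mul(Rational(1, 8), Pow(Add(16, 1), Rational(1, 2))) = Mul(Rational(1, 8), Pow(17, Rational(1, 2))))
Add(Function('Q')(63), Function('w')(65)) = Add(Mul(3, Pow(63, 3)), Mul(Rational(1, 8), Pow(17, Rational(1, 2)))) = Add(Mul(3, 250047), Mul(Rational(1, 8), Pow(17, Rational(1, 2)))) = Add(750141, Mul(Rational(1, 8), Pow(17, Rational(1, 2))))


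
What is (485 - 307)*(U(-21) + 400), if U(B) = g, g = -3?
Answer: 70666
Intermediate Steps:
U(B) = -3
(485 - 307)*(U(-21) + 400) = (485 - 307)*(-3 + 400) = 178*397 = 70666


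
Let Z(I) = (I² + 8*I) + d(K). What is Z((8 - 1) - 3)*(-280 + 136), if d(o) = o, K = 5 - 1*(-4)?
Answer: -8208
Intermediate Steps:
K = 9 (K = 5 + 4 = 9)
Z(I) = 9 + I² + 8*I (Z(I) = (I² + 8*I) + 9 = 9 + I² + 8*I)
Z((8 - 1) - 3)*(-280 + 136) = (9 + ((8 - 1) - 3)² + 8*((8 - 1) - 3))*(-280 + 136) = (9 + (7 - 3)² + 8*(7 - 3))*(-144) = (9 + 4² + 8*4)*(-144) = (9 + 16 + 32)*(-144) = 57*(-144) = -8208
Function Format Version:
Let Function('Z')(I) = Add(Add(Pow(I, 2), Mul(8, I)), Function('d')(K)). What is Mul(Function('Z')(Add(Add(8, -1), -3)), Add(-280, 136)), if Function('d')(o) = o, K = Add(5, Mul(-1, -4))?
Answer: -8208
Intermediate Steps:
K = 9 (K = Add(5, 4) = 9)
Function('Z')(I) = Add(9, Pow(I, 2), Mul(8, I)) (Function('Z')(I) = Add(Add(Pow(I, 2), Mul(8, I)), 9) = Add(9, Pow(I, 2), Mul(8, I)))
Mul(Function('Z')(Add(Add(8, -1), -3)), Add(-280, 136)) = Mul(Add(9, Pow(Add(Add(8, -1), -3), 2), Mul(8, Add(Add(8, -1), -3))), Add(-280, 136)) = Mul(Add(9, Pow(Add(7, -3), 2), Mul(8, Add(7, -3))), -144) = Mul(Add(9, Pow(4, 2), Mul(8, 4)), -144) = Mul(Add(9, 16, 32), -144) = Mul(57, -144) = -8208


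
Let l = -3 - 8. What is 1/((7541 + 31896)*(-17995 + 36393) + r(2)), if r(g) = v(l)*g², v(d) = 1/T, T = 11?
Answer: 11/7981181190 ≈ 1.3782e-9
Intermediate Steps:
l = -11
v(d) = 1/11
r(g) = g²/11
1/((7541 + 31896)*(-17995 + 36393) + r(2)) = 1/((7541 + 31896)*(-17995 + 36393) + (1/11)*2²) = 1/(39437*18398 + (1/11)*4) = 1/(725561926 + 4/11) = 1/(7981181190/11) = 11/7981181190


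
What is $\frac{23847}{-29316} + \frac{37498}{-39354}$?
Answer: $- \frac{48518243}{27469092} \approx -1.7663$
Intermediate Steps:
$\frac{23847}{-29316} + \frac{37498}{-39354} = 23847 \left(- \frac{1}{29316}\right) + 37498 \left(- \frac{1}{39354}\right) = - \frac{7949}{9772} - \frac{18749}{19677} = - \frac{48518243}{27469092}$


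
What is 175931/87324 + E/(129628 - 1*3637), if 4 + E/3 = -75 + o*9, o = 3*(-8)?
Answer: 818090403/407482892 ≈ 2.0077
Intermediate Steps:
o = -24
E = -885 (E = -12 + 3*(-75 - 24*9) = -12 + 3*(-75 - 216) = -12 + 3*(-291) = -12 - 873 = -885)
175931/87324 + E/(129628 - 1*3637) = 175931/87324 - 885/(129628 - 1*3637) = 175931*(1/87324) - 885/(129628 - 3637) = 175931/87324 - 885/125991 = 175931/87324 - 885*1/125991 = 175931/87324 - 295/41997 = 818090403/407482892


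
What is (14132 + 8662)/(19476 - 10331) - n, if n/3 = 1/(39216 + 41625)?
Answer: 614220773/246430315 ≈ 2.4925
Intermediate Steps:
n = 1/26947 (n = 3/(39216 + 41625) = 3/80841 = 3*(1/80841) = 1/26947 ≈ 3.7110e-5)
(14132 + 8662)/(19476 - 10331) - n = (14132 + 8662)/(19476 - 10331) - 1*1/26947 = 22794/9145 - 1/26947 = 614220773/246430315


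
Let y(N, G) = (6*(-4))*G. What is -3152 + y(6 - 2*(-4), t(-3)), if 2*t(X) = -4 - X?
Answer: -3140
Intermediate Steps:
t(X) = -2 - X/2 (t(X) = (-4 - X)/2 = -2 - X/2)
y(N, G) = -24*G
-3152 + y(6 - 2*(-4), t(-3)) = -3152 - 24*(-2 - ½*(-3)) = -3152 - 24*(-2 + 3/2) = -3152 - 24*(-½) = -3152 + 12 = -3140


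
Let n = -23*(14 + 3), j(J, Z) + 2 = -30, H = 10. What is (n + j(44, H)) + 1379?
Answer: 956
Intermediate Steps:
j(J, Z) = -32 (j(J, Z) = -2 - 30 = -32)
n = -391 (n = -23*17 = -391)
(n + j(44, H)) + 1379 = (-391 - 32) + 1379 = -423 + 1379 = 956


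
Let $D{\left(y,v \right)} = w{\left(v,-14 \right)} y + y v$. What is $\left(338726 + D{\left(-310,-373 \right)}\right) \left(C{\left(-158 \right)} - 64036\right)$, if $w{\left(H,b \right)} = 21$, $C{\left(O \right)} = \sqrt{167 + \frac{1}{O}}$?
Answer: $-28678266456 + \frac{223923 \sqrt{4168830}}{79} \approx -2.8672 \cdot 10^{10}$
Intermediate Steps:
$D{\left(y,v \right)} = 21 y + v y$ ($D{\left(y,v \right)} = 21 y + y v = 21 y + v y$)
$\left(338726 + D{\left(-310,-373 \right)}\right) \left(C{\left(-158 \right)} - 64036\right) = \left(338726 - 310 \left(21 - 373\right)\right) \left(\sqrt{167 + \frac{1}{-158}} - 64036\right) = \left(338726 - -109120\right) \left(\sqrt{167 - \frac{1}{158}} - 64036\right) = \left(338726 + 109120\right) \left(\sqrt{\frac{26385}{158}} - 64036\right) = 447846 \left(\frac{\sqrt{4168830}}{158} - 64036\right) = 447846 \left(-64036 + \frac{\sqrt{4168830}}{158}\right) = -28678266456 + \frac{223923 \sqrt{4168830}}{79}$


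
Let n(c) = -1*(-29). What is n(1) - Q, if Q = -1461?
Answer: 1490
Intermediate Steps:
n(c) = 29
n(1) - Q = 29 - 1*(-1461) = 29 + 1461 = 1490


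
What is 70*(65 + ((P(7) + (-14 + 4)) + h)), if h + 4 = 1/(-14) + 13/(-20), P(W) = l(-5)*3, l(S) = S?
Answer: 4939/2 ≈ 2469.5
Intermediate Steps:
P(W) = -15 (P(W) = -5*3 = -15)
h = -661/140 (h = -4 + (1/(-14) + 13/(-20)) = -4 + (1*(-1/14) + 13*(-1/20)) = -4 + (-1/14 - 13/20) = -4 - 101/140 = -661/140 ≈ -4.7214)
70*(65 + ((P(7) + (-14 + 4)) + h)) = 70*(65 + ((-15 + (-14 + 4)) - 661/140)) = 70*(65 + ((-15 - 10) - 661/140)) = 70*(65 + (-25 - 661/140)) = 70*(65 - 4161/140) = 70*(4939/140) = 4939/2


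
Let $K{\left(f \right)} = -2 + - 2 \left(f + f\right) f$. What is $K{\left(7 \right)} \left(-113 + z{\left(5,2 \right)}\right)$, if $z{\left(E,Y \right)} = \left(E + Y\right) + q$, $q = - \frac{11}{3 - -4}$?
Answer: $\frac{149094}{7} \approx 21299.0$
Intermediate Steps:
$K{\left(f \right)} = -2 - 4 f^{2}$ ($K{\left(f \right)} = -2 + - 2 \cdot 2 f f = -2 + - 4 f f = -2 - 4 f^{2}$)
$q = - \frac{11}{7}$ ($q = - \frac{11}{3 + 4} = - \frac{11}{7} \approx -1.5714$)
$z{\left(E,Y \right)} = - \frac{11}{7} + E + Y$ ($z{\left(E,Y \right)} = \left(E + Y\right) - \frac{11}{7} = - \frac{11}{7} + E + Y$)
$K{\left(7 \right)} \left(-113 + z{\left(5,2 \right)}\right) = \left(-2 - 4 \cdot 7^{2}\right) \left(-113 + \left(- \frac{11}{7} + 5 + 2\right)\right) = \left(-2 - 196\right) \left(-113 + \frac{38}{7}\right) = \left(-2 - 196\right) \left(- \frac{753}{7}\right) = \left(-198\right) \left(- \frac{753}{7}\right) = \frac{149094}{7}$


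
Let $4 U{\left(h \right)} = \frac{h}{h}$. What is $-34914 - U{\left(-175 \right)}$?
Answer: $- \frac{139657}{4} \approx -34914.0$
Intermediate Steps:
$U{\left(h \right)} = \frac{1}{4}$ ($U{\left(h \right)} = \frac{h \frac{1}{h}}{4} = \frac{1}{4} \cdot 1 = \frac{1}{4}$)
$-34914 - U{\left(-175 \right)} = -34914 - \frac{1}{4} = - \frac{139657}{4}$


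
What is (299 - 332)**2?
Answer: 1089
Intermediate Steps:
(299 - 332)**2 = (-33)**2 = 1089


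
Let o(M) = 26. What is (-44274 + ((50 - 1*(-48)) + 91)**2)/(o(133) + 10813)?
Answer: -2851/3613 ≈ -0.78909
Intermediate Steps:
(-44274 + ((50 - 1*(-48)) + 91)**2)/(o(133) + 10813) = (-44274 + ((50 - 1*(-48)) + 91)**2)/(26 + 10813) = (-44274 + ((50 + 48) + 91)**2)/10839 = (-44274 + (98 + 91)**2)*(1/10839) = (-44274 + 189**2)*(1/10839) = (-44274 + 35721)*(1/10839) = -8553*1/10839 = -2851/3613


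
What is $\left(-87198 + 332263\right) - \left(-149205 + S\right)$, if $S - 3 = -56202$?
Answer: $450469$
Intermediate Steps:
$S = -56199$ ($S = 3 - 56202 = -56199$)
$\left(-87198 + 332263\right) - \left(-149205 + S\right) = \left(-87198 + 332263\right) + \left(85968 - \left(\left(-27700 - 35537\right) - 56199\right)\right) = 245065 + \left(85968 - \left(-63237 - 56199\right)\right) = 245065 + \left(85968 - -119436\right) = 245065 + \left(85968 + 119436\right) = 245065 + 205404 = 450469$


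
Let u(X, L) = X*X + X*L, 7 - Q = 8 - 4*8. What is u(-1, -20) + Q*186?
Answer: 5787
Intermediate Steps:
Q = 31 (Q = 7 - (8 - 4*8) = 7 - (8 - 32) = 7 - 1*(-24) = 7 + 24 = 31)
u(X, L) = X**2 + L*X
u(-1, -20) + Q*186 = -(-20 - 1) + 31*186 = -1*(-21) + 5766 = 21 + 5766 = 5787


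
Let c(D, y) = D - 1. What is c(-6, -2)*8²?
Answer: -448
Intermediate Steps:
c(D, y) = -1 + D
c(-6, -2)*8² = (-1 - 6)*8² = -7*64 = -448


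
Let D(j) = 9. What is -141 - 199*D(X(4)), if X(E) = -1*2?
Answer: -1932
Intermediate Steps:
X(E) = -2
-141 - 199*D(X(4)) = -141 - 199*9 = -141 - 1791 = -1932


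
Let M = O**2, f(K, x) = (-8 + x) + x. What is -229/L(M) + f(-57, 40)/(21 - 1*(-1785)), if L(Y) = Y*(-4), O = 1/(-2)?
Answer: 68941/301 ≈ 229.04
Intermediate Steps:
f(K, x) = -8 + 2*x
O = -1/2 (O = 1*(-1/2) = -1/2 ≈ -0.50000)
M = 1/4 (M = (-1/2)**2 = 1/4 ≈ 0.25000)
L(Y) = -4*Y
-229/L(M) + f(-57, 40)/(21 - 1*(-1785)) = -229/((-4*1/4)) + (-8 + 2*40)/(21 - 1*(-1785)) = -229/(-1) + (-8 + 80)/(21 + 1785) = -229*(-1) + 72/1806 = 229 + 72*(1/1806) = 229 + 12/301 = 68941/301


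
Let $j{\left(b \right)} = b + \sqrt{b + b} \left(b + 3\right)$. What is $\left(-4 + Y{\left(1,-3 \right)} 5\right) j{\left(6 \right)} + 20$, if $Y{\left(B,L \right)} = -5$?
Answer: $-154 - 522 \sqrt{3} \approx -1058.1$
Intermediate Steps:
$j{\left(b \right)} = b + \sqrt{2} \sqrt{b} \left(3 + b\right)$ ($j{\left(b \right)} = b + \sqrt{2 b} \left(3 + b\right) = b + \sqrt{2} \sqrt{b} \left(3 + b\right)$)
$\left(-4 + Y{\left(1,-3 \right)} 5\right) j{\left(6 \right)} + 20 = \left(-4 - 25\right) \left(6 + \sqrt{2} \cdot 6^{\frac{3}{2}} + 3 \sqrt{2} \sqrt{6}\right) + 20 = \left(-4 - 25\right) \left(6 + \sqrt{2} \cdot 6 \sqrt{6} + 6 \sqrt{3}\right) + 20 = - 29 \left(6 + 12 \sqrt{3} + 6 \sqrt{3}\right) + 20 = - 29 \left(6 + 18 \sqrt{3}\right) + 20 = \left(-174 - 522 \sqrt{3}\right) + 20 = -154 - 522 \sqrt{3}$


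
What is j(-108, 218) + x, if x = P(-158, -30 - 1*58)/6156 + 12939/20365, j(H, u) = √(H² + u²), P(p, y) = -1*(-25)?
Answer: 80161609/125366940 + 2*√14797 ≈ 243.93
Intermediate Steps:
P(p, y) = 25
x = 80161609/125366940 (x = 25/6156 + 12939/20365 = 80161609/125366940 ≈ 0.63942)
j(-108, 218) + x = √((-108)² + 218²) + 80161609/125366940 = √(11664 + 47524) + 80161609/125366940 = √59188 + 80161609/125366940 = 2*√14797 + 80161609/125366940 = 80161609/125366940 + 2*√14797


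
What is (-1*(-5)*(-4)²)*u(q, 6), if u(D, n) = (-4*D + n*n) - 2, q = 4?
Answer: 1440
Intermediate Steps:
u(D, n) = -2 + n² - 4*D (u(D, n) = (-4*D + n²) - 2 = (n² - 4*D) - 2 = -2 + n² - 4*D)
(-1*(-5)*(-4)²)*u(q, 6) = (-1*(-5)*(-4)²)*(-2 + 6² - 4*4) = (5*16)*(-2 + 36 - 16) = 80*18 = 1440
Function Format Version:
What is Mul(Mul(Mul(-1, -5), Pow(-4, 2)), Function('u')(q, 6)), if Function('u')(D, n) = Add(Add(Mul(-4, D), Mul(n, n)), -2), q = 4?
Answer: 1440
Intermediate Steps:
Function('u')(D, n) = Add(-2, Pow(n, 2), Mul(-4, D)) (Function('u')(D, n) = Add(Add(Mul(-4, D), Pow(n, 2)), -2) = Add(Add(Pow(n, 2), Mul(-4, D)), -2) = Add(-2, Pow(n, 2), Mul(-4, D)))
Mul(Mul(Mul(-1, -5), Pow(-4, 2)), Function('u')(q, 6)) = Mul(Mul(Mul(-1, -5), Pow(-4, 2)), Add(-2, Pow(6, 2), Mul(-4, 4))) = Mul(Mul(5, 16), Add(-2, 36, -16)) = Mul(80, 18) = 1440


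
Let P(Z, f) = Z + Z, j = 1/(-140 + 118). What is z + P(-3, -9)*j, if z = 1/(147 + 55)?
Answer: 617/2222 ≈ 0.27768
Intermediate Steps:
j = -1/22 (j = 1/(-22) = -1/22 ≈ -0.045455)
P(Z, f) = 2*Z
z = 1/202 ≈ 0.0049505
z + P(-3, -9)*j = 1/202 + (2*(-3))*(-1/22) = 1/202 - 6*(-1/22) = 1/202 + 3/11 = 617/2222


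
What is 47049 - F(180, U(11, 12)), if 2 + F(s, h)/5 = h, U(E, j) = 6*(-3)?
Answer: 47149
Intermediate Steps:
U(E, j) = -18
F(s, h) = -10 + 5*h
47049 - F(180, U(11, 12)) = 47049 - (-10 + 5*(-18)) = 47049 - (-10 - 90) = 47049 - 1*(-100) = 47049 + 100 = 47149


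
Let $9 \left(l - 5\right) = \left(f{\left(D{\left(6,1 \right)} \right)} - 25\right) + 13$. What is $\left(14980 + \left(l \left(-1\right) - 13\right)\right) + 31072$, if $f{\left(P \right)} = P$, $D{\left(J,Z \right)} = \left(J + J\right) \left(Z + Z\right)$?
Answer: $\frac{138098}{3} \approx 46033.0$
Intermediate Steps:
$D{\left(J,Z \right)} = 4 J Z$ ($D{\left(J,Z \right)} = 2 J 2 Z = 4 J Z$)
$l = \frac{19}{3}$ ($l = 5 + \frac{\left(4 \cdot 6 \cdot 1 - 25\right) + 13}{9} = 5 + \frac{\left(24 - 25\right) + 13}{9} = 5 + \frac{-1 + 13}{9} = 5 + \frac{1}{9} \cdot 12 = 5 + \frac{4}{3} = \frac{19}{3} \approx 6.3333$)
$\left(14980 + \left(l \left(-1\right) - 13\right)\right) + 31072 = \left(14980 + \left(\frac{19}{3} \left(-1\right) - 13\right)\right) + 31072 = \left(14980 - \frac{58}{3}\right) + 31072 = \frac{44882}{3} + 31072 = \frac{138098}{3}$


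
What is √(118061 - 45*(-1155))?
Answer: 2*√42509 ≈ 412.35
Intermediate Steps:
√(118061 - 45*(-1155)) = √(118061 + 51975) = √170036 = 2*√42509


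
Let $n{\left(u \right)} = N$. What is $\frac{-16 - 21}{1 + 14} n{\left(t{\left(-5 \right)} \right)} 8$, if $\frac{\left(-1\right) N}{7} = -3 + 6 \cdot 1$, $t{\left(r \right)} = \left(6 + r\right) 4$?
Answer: $\frac{2072}{5} \approx 414.4$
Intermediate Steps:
$t{\left(r \right)} = 24 + 4 r$
$N = -21$ ($N = - 7 \left(-3 + 6 \cdot 1\right) = - 7 \left(-3 + 6\right) = \left(-7\right) 3 = -21$)
$n{\left(u \right)} = -21$
$\frac{-16 - 21}{1 + 14} n{\left(t{\left(-5 \right)} \right)} 8 = \frac{-16 - 21}{1 + 14} \left(-21\right) 8 = - \frac{37}{15} \left(-21\right) 8 = \left(-37\right) \frac{1}{15} \left(-21\right) 8 = \left(- \frac{37}{15}\right) \left(-21\right) 8 = \frac{259}{5} \cdot 8 = \frac{2072}{5}$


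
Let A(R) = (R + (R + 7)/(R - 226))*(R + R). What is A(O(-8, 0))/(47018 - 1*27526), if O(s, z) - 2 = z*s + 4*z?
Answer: 439/1091552 ≈ 0.00040218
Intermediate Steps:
O(s, z) = 2 + 4*z + s*z (O(s, z) = 2 + (z*s + 4*z) = 2 + (s*z + 4*z) = 2 + (4*z + s*z) = 2 + 4*z + s*z)
A(R) = 2*R*(R + (7 + R)/(-226 + R)) (A(R) = (R + (7 + R)/(-226 + R))*(2*R) = 2*R*(R + (7 + R)/(-226 + R)))
A(O(-8, 0))/(47018 - 1*27526) = (2*(2 + 4*0 - 8*0)*(7 + (2 + 4*0 - 8*0)² - 225*(2 + 4*0 - 8*0))/(-226 + (2 + 4*0 - 8*0)))/(47018 - 1*27526) = (2*(2 + 0 + 0)*(7 + (2 + 0 + 0)² - 225*(2 + 0 + 0))/(-226 + (2 + 0 + 0)))/(47018 - 27526) = (2*2*(7 + 2² - 225*2)/(-226 + 2))/19492 = (2*2*(7 + 4 - 450)/(-224))*(1/19492) = (2*2*(-1/224)*(-439))*(1/19492) = (439/56)*(1/19492) = 439/1091552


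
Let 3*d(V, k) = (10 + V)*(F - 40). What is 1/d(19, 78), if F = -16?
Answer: -3/1624 ≈ -0.0018473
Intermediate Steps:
d(V, k) = -560/3 - 56*V/3 (d(V, k) = ((10 + V)*(-16 - 40))/3 = ((10 + V)*(-56))/3 = (-560 - 56*V)/3 = -560/3 - 56*V/3)
1/d(19, 78) = 1/(-560/3 - 56/3*19) = 1/(-560/3 - 1064/3) = 1/(-1624/3) = -3/1624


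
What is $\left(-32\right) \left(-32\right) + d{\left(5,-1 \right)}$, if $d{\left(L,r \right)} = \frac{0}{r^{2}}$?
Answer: $1024$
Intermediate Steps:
$d{\left(L,r \right)} = 0$ ($d{\left(L,r \right)} = \frac{0}{r^{2}} = 0$)
$\left(-32\right) \left(-32\right) + d{\left(5,-1 \right)} = \left(-32\right) \left(-32\right) + 0 = 1024 + 0 = 1024$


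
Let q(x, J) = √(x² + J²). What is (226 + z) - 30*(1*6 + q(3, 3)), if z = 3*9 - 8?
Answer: 65 - 90*√2 ≈ -62.279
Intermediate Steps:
q(x, J) = √(J² + x²)
z = 19 (z = 27 - 8 = 19)
(226 + z) - 30*(1*6 + q(3, 3)) = (226 + 19) - 30*(1*6 + √(3² + 3²)) = 245 - 30*(6 + √(9 + 9)) = 245 - 30*(6 + √18) = 245 - 30*(6 + 3*√2) = 245 + (-180 - 90*√2) = 65 - 90*√2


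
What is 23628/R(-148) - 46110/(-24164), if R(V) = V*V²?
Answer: 9306755133/4895916368 ≈ 1.9009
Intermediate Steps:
R(V) = V³
23628/R(-148) - 46110/(-24164) = 23628/((-148)³) - 46110/(-24164) = 23628/(-3241792) - 46110*(-1/24164) = 23628*(-1/3241792) + 23055/12082 = -5907/810448 + 23055/12082 = 9306755133/4895916368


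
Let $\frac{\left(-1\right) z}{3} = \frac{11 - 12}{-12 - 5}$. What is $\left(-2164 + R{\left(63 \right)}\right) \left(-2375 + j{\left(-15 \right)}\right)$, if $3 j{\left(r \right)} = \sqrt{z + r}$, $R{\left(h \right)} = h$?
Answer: $4989875 - \frac{2101 i \sqrt{4386}}{51} \approx 4.9899 \cdot 10^{6} - 2728.3 i$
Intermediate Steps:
$z = - \frac{3}{17}$ ($z = - 3 \frac{11 - 12}{-12 - 5} = - 3 \left(- \frac{1}{-17}\right) = - 3 \left(\left(-1\right) \left(- \frac{1}{17}\right)\right) = \left(-3\right) \frac{1}{17} = - \frac{3}{17} \approx -0.17647$)
$j{\left(r \right)} = \frac{\sqrt{- \frac{3}{17} + r}}{3}$
$\left(-2164 + R{\left(63 \right)}\right) \left(-2375 + j{\left(-15 \right)}\right) = \left(-2164 + 63\right) \left(-2375 + \frac{\sqrt{-51 + 289 \left(-15\right)}}{51}\right) = - 2101 \left(-2375 + \frac{\sqrt{-51 - 4335}}{51}\right) = - 2101 \left(-2375 + \frac{\sqrt{-4386}}{51}\right) = - 2101 \left(-2375 + \frac{i \sqrt{4386}}{51}\right) = 4989875 - \frac{2101 i \sqrt{4386}}{51}$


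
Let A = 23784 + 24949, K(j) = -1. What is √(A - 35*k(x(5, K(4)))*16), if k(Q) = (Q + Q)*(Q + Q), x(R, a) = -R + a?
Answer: I*√31907 ≈ 178.63*I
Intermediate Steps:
x(R, a) = a - R
k(Q) = 4*Q² (k(Q) = (2*Q)*(2*Q) = 4*Q²)
A = 48733
√(A - 35*k(x(5, K(4)))*16) = √(48733 - 140*(-1 - 1*5)²*16) = √(48733 - 140*(-1 - 5)²*16) = √(48733 - 140*(-6)²*16) = √(48733 - 140*36*16) = √(48733 - 35*144*16) = √(48733 - 5040*16) = √(48733 - 80640) = √(-31907) = I*√31907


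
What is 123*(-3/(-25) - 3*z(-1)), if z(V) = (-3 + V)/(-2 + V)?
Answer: -11931/25 ≈ -477.24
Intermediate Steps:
z(V) = (-3 + V)/(-2 + V)
123*(-3/(-25) - 3*z(-1)) = 123*(-3/(-25) - 3*(-3 - 1)/(-2 - 1)) = 123*(-3*(-1/25) - 3*(-4)/(-3)) = 123*(3/25 - (-1)*(-4)) = 123*(3/25 - 3*4/3) = 123*(3/25 - 4) = 123*(-97/25) = -11931/25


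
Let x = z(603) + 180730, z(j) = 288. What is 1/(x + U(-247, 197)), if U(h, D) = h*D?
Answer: 1/132359 ≈ 7.5552e-6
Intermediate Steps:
U(h, D) = D*h
x = 181018 (x = 288 + 180730 = 181018)
1/(x + U(-247, 197)) = 1/(181018 + 197*(-247)) = 1/(181018 - 48659) = 1/132359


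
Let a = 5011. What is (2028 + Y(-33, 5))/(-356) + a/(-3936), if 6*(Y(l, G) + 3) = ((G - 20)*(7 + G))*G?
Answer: -2290979/350304 ≈ -6.5400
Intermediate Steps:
Y(l, G) = -3 + G*(-20 + G)*(7 + G)/6 (Y(l, G) = -3 + (((G - 20)*(7 + G))*G)/6 = -3 + (((-20 + G)*(7 + G))*G)/6 = -3 + (G*(-20 + G)*(7 + G))/6 = -3 + G*(-20 + G)*(7 + G)/6)
(2028 + Y(-33, 5))/(-356) + a/(-3936) = (2028 + (-3 - 70/3*5 - 13/6*5**2 + (1/6)*5**3))/(-356) + 5011/(-3936) = (2028 + (-3 - 350/3 - 13/6*25 + (1/6)*125))*(-1/356) + 5011*(-1/3936) = (2028 + (-3 - 350/3 - 325/6 + 125/6))*(-1/356) - 5011/3936 = (2028 - 153)*(-1/356) - 5011/3936 = 1875*(-1/356) - 5011/3936 = -1875/356 - 5011/3936 = -2290979/350304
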